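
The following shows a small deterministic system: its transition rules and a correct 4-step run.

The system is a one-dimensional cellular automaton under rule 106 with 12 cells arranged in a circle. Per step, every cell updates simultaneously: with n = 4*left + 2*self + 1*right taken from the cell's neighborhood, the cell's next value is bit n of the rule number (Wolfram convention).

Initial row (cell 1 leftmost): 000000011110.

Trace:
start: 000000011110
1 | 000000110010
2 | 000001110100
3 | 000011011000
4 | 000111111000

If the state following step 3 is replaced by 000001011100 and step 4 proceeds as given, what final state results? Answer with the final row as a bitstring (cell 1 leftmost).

000010110100

state after step 3 := 000001011100
4 | 000010110100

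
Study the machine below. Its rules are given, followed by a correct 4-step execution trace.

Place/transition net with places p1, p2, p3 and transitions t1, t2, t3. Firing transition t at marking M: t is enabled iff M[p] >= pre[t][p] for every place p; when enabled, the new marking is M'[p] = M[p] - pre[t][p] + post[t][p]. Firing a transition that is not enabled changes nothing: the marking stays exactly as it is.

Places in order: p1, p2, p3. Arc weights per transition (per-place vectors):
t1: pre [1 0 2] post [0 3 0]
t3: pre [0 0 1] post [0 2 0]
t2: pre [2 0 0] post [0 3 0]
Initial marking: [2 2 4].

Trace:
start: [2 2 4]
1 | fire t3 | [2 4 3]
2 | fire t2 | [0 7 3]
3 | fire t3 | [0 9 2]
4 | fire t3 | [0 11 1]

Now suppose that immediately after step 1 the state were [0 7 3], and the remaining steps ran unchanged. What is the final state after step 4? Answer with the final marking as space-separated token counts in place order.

state after step 1 := [0 7 3]
2 | fire t2 | [0 7 3]
3 | fire t3 | [0 9 2]
4 | fire t3 | [0 11 1]

0 11 1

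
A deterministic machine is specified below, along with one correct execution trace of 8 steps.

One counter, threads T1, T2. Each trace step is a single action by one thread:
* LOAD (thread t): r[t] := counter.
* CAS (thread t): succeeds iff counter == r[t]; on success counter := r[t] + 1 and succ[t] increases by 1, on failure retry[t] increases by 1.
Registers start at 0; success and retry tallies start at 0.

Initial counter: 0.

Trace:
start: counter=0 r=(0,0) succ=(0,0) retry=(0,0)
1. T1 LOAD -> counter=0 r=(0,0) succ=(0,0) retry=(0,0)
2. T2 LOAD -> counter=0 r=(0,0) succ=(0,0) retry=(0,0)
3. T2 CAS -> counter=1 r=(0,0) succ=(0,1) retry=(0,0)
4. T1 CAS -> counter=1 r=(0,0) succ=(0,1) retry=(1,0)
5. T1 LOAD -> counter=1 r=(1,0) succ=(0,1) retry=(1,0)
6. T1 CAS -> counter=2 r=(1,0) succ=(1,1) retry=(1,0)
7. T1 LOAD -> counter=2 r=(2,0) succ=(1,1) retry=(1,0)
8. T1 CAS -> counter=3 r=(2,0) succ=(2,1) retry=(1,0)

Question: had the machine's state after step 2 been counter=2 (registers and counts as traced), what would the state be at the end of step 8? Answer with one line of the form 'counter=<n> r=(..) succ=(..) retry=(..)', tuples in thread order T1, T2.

counter=4 r=(3,0) succ=(2,0) retry=(1,1)

state after step 2 := counter=2 r=(0,0) succ=(0,0) retry=(0,0)
3. T2 CAS -> counter=2 r=(0,0) succ=(0,0) retry=(0,1)
4. T1 CAS -> counter=2 r=(0,0) succ=(0,0) retry=(1,1)
5. T1 LOAD -> counter=2 r=(2,0) succ=(0,0) retry=(1,1)
6. T1 CAS -> counter=3 r=(2,0) succ=(1,0) retry=(1,1)
7. T1 LOAD -> counter=3 r=(3,0) succ=(1,0) retry=(1,1)
8. T1 CAS -> counter=4 r=(3,0) succ=(2,0) retry=(1,1)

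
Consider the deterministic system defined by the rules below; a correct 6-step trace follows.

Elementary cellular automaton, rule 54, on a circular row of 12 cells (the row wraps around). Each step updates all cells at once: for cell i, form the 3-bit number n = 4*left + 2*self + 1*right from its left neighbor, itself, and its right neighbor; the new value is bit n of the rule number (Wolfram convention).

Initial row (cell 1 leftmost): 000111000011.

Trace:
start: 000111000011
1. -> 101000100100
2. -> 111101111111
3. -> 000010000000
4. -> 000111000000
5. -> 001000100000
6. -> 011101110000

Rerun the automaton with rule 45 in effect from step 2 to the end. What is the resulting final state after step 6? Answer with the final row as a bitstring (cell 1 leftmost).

(re-executing steps 2..6 under rule 45; state before step 2: 101000100100)
2. -> 111010100100
3. -> 100111100100
4. -> 100100000100
5. -> 100101110100
6. -> 100111001100

100111001100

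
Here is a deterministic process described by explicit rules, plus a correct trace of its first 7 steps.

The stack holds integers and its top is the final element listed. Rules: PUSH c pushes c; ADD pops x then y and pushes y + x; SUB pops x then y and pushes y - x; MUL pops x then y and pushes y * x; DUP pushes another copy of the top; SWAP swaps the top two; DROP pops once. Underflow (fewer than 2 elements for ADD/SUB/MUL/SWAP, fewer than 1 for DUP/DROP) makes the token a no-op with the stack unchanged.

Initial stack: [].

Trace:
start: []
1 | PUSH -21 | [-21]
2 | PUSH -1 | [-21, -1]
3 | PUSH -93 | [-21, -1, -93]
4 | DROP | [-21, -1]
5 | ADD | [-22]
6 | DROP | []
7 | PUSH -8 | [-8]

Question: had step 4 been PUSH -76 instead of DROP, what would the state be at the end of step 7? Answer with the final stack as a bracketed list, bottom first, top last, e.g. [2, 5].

[-21, -1, -8]

(re-executing from step 4 with the substitution; state before step 4: [-21, -1, -93])
4 | PUSH -76 | [-21, -1, -93, -76]
5 | ADD | [-21, -1, -169]
6 | DROP | [-21, -1]
7 | PUSH -8 | [-21, -1, -8]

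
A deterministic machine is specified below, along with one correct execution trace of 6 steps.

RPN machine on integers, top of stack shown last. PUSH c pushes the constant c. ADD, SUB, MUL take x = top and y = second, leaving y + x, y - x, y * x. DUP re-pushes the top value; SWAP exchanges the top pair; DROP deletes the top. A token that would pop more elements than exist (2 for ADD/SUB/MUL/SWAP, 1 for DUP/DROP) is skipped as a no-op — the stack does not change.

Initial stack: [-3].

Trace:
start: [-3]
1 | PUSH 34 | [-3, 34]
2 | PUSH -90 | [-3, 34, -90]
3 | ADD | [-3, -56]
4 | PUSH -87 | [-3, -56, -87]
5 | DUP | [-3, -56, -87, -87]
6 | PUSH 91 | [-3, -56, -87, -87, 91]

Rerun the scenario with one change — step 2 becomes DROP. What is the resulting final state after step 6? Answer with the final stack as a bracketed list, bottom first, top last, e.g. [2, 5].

[-3, -87, -87, 91]

(re-executing from step 2 with the substitution; state before step 2: [-3, 34])
2 | DROP | [-3]
3 | ADD | [-3]
4 | PUSH -87 | [-3, -87]
5 | DUP | [-3, -87, -87]
6 | PUSH 91 | [-3, -87, -87, 91]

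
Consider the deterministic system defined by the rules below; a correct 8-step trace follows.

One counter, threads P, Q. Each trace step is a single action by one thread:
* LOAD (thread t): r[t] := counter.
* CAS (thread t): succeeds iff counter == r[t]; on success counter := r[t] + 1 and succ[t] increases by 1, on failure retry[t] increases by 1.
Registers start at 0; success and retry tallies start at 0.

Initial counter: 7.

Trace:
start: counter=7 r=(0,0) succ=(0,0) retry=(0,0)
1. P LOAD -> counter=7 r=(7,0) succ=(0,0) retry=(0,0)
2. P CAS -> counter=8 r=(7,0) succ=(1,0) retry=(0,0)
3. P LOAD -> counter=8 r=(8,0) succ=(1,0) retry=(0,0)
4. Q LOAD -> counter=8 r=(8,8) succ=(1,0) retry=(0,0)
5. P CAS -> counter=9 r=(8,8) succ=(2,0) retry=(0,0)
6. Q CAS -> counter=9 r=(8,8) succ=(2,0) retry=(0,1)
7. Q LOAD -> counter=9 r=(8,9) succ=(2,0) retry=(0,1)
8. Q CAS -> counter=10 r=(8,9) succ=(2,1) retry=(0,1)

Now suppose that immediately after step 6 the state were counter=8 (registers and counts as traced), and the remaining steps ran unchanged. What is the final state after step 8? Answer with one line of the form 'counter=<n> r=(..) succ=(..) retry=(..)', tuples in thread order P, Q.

counter=9 r=(8,8) succ=(2,1) retry=(0,1)

state after step 6 := counter=8 r=(8,8) succ=(2,0) retry=(0,1)
7. Q LOAD -> counter=8 r=(8,8) succ=(2,0) retry=(0,1)
8. Q CAS -> counter=9 r=(8,8) succ=(2,1) retry=(0,1)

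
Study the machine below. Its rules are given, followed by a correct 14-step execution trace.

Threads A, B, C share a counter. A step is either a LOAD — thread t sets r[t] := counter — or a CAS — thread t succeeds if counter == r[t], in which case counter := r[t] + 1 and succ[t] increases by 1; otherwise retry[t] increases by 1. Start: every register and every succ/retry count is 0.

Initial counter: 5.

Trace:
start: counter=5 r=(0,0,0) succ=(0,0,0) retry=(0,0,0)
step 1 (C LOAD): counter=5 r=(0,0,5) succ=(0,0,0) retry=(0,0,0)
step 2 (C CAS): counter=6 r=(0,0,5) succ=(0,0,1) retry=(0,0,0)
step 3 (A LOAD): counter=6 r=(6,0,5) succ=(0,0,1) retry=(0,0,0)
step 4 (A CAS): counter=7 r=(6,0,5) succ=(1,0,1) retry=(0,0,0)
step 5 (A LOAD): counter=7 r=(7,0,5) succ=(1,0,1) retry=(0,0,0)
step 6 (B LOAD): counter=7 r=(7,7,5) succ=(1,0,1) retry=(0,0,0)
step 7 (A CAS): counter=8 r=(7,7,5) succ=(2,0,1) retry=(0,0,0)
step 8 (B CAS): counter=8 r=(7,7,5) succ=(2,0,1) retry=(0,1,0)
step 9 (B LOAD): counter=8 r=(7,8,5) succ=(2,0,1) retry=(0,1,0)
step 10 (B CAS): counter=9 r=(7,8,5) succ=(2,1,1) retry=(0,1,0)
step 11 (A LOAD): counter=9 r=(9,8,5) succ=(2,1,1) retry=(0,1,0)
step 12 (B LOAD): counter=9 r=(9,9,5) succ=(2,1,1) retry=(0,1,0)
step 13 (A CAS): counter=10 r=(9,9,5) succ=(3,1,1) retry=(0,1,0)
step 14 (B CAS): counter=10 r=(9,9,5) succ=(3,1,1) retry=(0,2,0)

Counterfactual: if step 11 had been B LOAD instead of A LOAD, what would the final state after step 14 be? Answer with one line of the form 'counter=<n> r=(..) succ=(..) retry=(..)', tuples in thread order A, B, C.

counter=10 r=(7,9,5) succ=(2,2,1) retry=(1,1,0)

(re-executing from step 11 with the substitution; state before step 11: counter=9 r=(7,8,5) succ=(2,1,1) retry=(0,1,0))
step 11 (B LOAD): counter=9 r=(7,9,5) succ=(2,1,1) retry=(0,1,0)
step 12 (B LOAD): counter=9 r=(7,9,5) succ=(2,1,1) retry=(0,1,0)
step 13 (A CAS): counter=9 r=(7,9,5) succ=(2,1,1) retry=(1,1,0)
step 14 (B CAS): counter=10 r=(7,9,5) succ=(2,2,1) retry=(1,1,0)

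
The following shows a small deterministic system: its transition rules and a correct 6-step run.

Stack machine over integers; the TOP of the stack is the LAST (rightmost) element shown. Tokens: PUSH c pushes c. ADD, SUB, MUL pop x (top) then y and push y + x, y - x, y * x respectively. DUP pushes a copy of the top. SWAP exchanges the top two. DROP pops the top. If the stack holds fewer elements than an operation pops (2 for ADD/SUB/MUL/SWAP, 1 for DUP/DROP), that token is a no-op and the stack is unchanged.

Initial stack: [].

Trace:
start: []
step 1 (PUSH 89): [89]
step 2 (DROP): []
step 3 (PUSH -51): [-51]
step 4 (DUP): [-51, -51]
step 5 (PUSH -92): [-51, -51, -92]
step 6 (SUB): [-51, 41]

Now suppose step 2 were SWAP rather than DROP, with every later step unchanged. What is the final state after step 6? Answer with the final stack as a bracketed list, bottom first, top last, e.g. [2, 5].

[89, -51, 41]

(re-executing from step 2 with the substitution; state before step 2: [89])
step 2 (SWAP): [89]
step 3 (PUSH -51): [89, -51]
step 4 (DUP): [89, -51, -51]
step 5 (PUSH -92): [89, -51, -51, -92]
step 6 (SUB): [89, -51, 41]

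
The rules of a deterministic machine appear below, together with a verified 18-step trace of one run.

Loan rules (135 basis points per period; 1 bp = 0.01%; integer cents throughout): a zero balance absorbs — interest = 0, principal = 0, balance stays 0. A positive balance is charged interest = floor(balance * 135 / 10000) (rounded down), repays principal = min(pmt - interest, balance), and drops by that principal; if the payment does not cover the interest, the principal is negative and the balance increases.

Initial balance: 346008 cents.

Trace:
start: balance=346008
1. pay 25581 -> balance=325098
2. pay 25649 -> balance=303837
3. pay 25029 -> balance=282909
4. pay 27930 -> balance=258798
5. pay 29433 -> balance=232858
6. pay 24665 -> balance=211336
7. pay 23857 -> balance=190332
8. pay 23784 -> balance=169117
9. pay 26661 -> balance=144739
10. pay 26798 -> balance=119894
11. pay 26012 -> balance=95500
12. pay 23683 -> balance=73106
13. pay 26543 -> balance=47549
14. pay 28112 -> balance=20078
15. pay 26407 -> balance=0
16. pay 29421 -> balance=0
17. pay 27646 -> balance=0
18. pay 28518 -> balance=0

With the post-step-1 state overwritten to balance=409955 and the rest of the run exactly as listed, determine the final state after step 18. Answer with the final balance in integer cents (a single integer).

13519

state after step 1 := balance=409955
2. pay 25649 -> balance=389840
3. pay 25029 -> balance=370073
4. pay 27930 -> balance=347138
5. pay 29433 -> balance=322391
6. pay 24665 -> balance=302078
7. pay 23857 -> balance=282299
8. pay 23784 -> balance=262326
9. pay 26661 -> balance=239206
10. pay 26798 -> balance=215637
11. pay 26012 -> balance=192536
12. pay 23683 -> balance=171452
13. pay 26543 -> balance=147223
14. pay 28112 -> balance=121098
15. pay 26407 -> balance=96325
16. pay 29421 -> balance=68204
17. pay 27646 -> balance=41478
18. pay 28518 -> balance=13519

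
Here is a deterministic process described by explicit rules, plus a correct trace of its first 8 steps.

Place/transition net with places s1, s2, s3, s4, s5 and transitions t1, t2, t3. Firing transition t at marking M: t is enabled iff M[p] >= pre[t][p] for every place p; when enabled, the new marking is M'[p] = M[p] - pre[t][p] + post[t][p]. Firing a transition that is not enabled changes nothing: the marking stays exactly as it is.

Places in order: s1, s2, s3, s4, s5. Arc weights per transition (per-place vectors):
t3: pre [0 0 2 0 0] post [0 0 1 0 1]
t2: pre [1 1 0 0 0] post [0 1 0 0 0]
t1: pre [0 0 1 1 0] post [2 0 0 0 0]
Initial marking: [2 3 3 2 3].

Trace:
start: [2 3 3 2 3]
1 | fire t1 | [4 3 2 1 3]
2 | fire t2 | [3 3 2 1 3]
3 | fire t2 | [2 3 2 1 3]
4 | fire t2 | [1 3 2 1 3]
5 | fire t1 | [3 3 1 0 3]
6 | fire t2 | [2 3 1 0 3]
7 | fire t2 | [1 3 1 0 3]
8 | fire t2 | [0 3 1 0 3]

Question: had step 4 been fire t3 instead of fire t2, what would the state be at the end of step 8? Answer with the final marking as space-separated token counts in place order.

1 3 0 0 4

(re-executing from step 4 with the substitution; state before step 4: [2 3 2 1 3])
4 | fire t3 | [2 3 1 1 4]
5 | fire t1 | [4 3 0 0 4]
6 | fire t2 | [3 3 0 0 4]
7 | fire t2 | [2 3 0 0 4]
8 | fire t2 | [1 3 0 0 4]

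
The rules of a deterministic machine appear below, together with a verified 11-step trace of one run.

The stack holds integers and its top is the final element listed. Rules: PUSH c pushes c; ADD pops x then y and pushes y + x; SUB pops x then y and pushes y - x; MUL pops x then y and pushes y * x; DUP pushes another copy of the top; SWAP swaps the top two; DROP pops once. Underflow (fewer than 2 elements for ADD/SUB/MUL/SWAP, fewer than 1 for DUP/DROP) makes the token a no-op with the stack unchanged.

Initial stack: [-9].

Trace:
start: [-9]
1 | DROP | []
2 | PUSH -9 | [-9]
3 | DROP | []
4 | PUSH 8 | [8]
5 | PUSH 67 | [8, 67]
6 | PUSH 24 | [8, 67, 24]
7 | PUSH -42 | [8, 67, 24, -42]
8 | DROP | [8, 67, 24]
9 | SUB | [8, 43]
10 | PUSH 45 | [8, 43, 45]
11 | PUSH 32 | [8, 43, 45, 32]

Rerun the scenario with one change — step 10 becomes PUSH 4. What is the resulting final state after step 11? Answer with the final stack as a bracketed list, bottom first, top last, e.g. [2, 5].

[8, 43, 4, 32]

(re-executing from step 10 with the substitution; state before step 10: [8, 43])
10 | PUSH 4 | [8, 43, 4]
11 | PUSH 32 | [8, 43, 4, 32]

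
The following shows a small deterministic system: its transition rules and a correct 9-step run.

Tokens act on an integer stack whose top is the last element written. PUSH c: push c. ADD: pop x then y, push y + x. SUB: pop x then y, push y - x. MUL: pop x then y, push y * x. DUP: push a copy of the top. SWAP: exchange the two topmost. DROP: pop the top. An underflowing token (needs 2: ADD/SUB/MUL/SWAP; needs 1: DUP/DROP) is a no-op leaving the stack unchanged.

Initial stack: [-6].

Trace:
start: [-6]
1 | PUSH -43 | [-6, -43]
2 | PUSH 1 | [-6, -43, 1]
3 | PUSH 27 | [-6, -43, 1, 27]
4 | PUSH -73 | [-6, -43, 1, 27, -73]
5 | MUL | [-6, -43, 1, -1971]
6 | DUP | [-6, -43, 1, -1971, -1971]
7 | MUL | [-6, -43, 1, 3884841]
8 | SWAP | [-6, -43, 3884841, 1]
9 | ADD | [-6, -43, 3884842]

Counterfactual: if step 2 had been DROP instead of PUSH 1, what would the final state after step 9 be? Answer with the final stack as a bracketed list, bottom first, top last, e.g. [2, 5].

[3884835]

(re-executing from step 2 with the substitution; state before step 2: [-6, -43])
2 | DROP | [-6]
3 | PUSH 27 | [-6, 27]
4 | PUSH -73 | [-6, 27, -73]
5 | MUL | [-6, -1971]
6 | DUP | [-6, -1971, -1971]
7 | MUL | [-6, 3884841]
8 | SWAP | [3884841, -6]
9 | ADD | [3884835]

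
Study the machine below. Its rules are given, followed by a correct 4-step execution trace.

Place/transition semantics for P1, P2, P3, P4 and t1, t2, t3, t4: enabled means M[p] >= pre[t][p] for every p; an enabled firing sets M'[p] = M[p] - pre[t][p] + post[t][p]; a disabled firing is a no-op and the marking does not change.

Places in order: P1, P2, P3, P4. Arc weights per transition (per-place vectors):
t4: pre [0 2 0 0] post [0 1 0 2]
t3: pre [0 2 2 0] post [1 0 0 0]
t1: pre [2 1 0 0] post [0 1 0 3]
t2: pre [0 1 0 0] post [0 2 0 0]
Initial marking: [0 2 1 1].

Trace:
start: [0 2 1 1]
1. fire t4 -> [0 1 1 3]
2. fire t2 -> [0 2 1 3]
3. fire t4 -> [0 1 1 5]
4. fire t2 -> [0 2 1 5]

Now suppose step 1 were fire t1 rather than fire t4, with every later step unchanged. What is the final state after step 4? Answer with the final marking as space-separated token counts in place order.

0 3 1 3

(re-executing from step 1 with the substitution; state before step 1: [0 2 1 1])
1. fire t1 -> [0 2 1 1]
2. fire t2 -> [0 3 1 1]
3. fire t4 -> [0 2 1 3]
4. fire t2 -> [0 3 1 3]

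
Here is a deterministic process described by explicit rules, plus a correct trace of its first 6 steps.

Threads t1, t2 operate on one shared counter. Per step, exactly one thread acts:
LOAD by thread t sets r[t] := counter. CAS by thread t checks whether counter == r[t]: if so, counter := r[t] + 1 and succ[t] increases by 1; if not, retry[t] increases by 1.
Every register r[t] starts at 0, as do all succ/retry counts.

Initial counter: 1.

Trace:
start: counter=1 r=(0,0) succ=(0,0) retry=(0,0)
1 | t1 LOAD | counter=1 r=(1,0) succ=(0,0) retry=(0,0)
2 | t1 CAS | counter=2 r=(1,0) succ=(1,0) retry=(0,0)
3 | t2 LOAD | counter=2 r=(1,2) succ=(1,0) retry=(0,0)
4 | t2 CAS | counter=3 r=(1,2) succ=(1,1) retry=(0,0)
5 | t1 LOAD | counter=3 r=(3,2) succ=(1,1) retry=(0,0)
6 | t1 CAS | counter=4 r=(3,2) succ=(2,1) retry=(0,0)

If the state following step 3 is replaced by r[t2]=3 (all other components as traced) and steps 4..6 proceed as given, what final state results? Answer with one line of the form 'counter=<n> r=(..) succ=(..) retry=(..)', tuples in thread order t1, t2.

counter=3 r=(2,3) succ=(2,0) retry=(0,1)

state after step 3 := counter=2 r=(1,3) succ=(1,0) retry=(0,0)
4 | t2 CAS | counter=2 r=(1,3) succ=(1,0) retry=(0,1)
5 | t1 LOAD | counter=2 r=(2,3) succ=(1,0) retry=(0,1)
6 | t1 CAS | counter=3 r=(2,3) succ=(2,0) retry=(0,1)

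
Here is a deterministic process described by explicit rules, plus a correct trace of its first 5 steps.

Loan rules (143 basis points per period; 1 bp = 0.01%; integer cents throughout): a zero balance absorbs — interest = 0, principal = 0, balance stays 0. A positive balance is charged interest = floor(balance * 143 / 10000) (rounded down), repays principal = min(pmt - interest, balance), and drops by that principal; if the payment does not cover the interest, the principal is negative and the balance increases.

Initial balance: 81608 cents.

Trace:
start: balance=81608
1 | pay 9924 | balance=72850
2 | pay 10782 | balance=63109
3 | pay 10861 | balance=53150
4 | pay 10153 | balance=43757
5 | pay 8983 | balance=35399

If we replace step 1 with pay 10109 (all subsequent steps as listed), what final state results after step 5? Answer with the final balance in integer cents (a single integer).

35203

(re-executing from step 1 with the substitution; state before step 1: balance=81608)
1 | pay 10109 | balance=72665
2 | pay 10782 | balance=62922
3 | pay 10861 | balance=52960
4 | pay 10153 | balance=43564
5 | pay 8983 | balance=35203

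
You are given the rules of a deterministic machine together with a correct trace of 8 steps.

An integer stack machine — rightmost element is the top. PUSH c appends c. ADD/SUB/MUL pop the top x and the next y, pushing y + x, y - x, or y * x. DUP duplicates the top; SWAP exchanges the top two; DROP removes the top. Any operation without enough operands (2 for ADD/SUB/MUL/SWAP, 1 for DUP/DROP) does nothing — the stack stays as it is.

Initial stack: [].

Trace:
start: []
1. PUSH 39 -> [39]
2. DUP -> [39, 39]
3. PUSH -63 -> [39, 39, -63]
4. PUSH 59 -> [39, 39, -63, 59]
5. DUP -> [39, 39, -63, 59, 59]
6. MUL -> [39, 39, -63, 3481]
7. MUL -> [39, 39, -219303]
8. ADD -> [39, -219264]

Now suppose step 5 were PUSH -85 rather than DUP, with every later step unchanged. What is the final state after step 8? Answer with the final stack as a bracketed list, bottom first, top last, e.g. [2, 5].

(re-executing from step 5 with the substitution; state before step 5: [39, 39, -63, 59])
5. PUSH -85 -> [39, 39, -63, 59, -85]
6. MUL -> [39, 39, -63, -5015]
7. MUL -> [39, 39, 315945]
8. ADD -> [39, 315984]

[39, 315984]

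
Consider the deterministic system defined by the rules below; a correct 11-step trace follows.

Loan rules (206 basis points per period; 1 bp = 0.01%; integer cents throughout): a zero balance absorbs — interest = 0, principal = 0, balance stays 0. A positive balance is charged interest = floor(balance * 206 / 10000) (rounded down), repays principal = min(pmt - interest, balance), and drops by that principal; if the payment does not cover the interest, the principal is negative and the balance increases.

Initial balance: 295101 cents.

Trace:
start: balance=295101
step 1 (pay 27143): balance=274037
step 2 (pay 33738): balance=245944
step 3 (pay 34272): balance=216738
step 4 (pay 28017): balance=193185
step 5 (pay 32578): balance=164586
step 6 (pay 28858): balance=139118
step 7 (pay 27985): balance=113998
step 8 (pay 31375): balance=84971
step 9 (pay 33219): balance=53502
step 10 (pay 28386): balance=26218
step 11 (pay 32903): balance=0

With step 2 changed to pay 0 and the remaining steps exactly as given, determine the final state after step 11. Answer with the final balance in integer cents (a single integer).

(re-executing from step 2 with the substitution; state before step 2: balance=274037)
step 2 (pay 0): balance=279682
step 3 (pay 34272): balance=251171
step 4 (pay 28017): balance=228328
step 5 (pay 32578): balance=200453
step 6 (pay 28858): balance=175724
step 7 (pay 27985): balance=151358
step 8 (pay 31375): balance=123100
step 9 (pay 33219): balance=92416
step 10 (pay 28386): balance=65933
step 11 (pay 32903): balance=34388

34388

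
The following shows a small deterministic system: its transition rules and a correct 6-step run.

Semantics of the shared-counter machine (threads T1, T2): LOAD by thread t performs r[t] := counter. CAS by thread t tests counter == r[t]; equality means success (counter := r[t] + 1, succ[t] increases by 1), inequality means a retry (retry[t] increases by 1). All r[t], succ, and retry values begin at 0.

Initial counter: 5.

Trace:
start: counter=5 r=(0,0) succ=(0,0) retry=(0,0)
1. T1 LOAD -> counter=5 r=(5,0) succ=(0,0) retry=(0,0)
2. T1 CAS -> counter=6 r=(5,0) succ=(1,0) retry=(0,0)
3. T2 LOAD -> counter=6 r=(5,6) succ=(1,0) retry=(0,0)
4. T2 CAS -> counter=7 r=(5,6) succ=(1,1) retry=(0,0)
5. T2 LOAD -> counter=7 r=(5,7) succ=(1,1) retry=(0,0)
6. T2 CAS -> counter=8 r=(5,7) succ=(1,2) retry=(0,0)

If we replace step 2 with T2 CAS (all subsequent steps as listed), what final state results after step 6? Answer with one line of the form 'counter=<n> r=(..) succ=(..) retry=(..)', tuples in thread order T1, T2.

(re-executing from step 2 with the substitution; state before step 2: counter=5 r=(5,0) succ=(0,0) retry=(0,0))
2. T2 CAS -> counter=5 r=(5,0) succ=(0,0) retry=(0,1)
3. T2 LOAD -> counter=5 r=(5,5) succ=(0,0) retry=(0,1)
4. T2 CAS -> counter=6 r=(5,5) succ=(0,1) retry=(0,1)
5. T2 LOAD -> counter=6 r=(5,6) succ=(0,1) retry=(0,1)
6. T2 CAS -> counter=7 r=(5,6) succ=(0,2) retry=(0,1)

counter=7 r=(5,6) succ=(0,2) retry=(0,1)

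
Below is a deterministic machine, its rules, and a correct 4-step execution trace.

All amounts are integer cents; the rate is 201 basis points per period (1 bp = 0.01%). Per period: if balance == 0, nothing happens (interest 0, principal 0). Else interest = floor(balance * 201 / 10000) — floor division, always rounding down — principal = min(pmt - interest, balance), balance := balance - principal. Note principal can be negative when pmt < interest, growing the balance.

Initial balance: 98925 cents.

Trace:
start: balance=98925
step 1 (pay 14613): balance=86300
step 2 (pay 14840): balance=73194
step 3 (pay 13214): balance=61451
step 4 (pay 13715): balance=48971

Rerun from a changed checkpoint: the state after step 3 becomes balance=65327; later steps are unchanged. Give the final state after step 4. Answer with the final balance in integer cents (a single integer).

state after step 3 := balance=65327
step 4 (pay 13715): balance=52925

52925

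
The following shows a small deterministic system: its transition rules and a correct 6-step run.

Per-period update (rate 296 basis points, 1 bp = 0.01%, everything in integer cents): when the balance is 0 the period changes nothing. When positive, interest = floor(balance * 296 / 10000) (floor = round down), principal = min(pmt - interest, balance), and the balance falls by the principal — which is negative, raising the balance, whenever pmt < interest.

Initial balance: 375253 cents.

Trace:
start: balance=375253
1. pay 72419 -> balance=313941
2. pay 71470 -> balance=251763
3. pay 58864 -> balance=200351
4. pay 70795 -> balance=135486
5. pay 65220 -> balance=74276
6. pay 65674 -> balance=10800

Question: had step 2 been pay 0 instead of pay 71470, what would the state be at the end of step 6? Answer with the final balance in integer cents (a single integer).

91114

(re-executing from step 2 with the substitution; state before step 2: balance=313941)
2. pay 0 -> balance=323233
3. pay 58864 -> balance=273936
4. pay 70795 -> balance=211249
5. pay 65220 -> balance=152281
6. pay 65674 -> balance=91114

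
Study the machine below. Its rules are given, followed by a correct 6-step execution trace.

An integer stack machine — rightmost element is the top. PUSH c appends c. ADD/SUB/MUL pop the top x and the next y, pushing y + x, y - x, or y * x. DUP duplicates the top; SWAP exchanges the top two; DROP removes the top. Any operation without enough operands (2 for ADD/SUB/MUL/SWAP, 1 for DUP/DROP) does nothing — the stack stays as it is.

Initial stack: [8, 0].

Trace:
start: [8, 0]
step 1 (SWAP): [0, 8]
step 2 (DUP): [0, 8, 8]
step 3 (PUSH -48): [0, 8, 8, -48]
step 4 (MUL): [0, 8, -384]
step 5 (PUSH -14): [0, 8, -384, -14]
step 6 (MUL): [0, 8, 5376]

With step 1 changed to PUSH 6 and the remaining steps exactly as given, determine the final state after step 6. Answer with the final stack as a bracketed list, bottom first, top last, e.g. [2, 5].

(re-executing from step 1 with the substitution; state before step 1: [8, 0])
step 1 (PUSH 6): [8, 0, 6]
step 2 (DUP): [8, 0, 6, 6]
step 3 (PUSH -48): [8, 0, 6, 6, -48]
step 4 (MUL): [8, 0, 6, -288]
step 5 (PUSH -14): [8, 0, 6, -288, -14]
step 6 (MUL): [8, 0, 6, 4032]

[8, 0, 6, 4032]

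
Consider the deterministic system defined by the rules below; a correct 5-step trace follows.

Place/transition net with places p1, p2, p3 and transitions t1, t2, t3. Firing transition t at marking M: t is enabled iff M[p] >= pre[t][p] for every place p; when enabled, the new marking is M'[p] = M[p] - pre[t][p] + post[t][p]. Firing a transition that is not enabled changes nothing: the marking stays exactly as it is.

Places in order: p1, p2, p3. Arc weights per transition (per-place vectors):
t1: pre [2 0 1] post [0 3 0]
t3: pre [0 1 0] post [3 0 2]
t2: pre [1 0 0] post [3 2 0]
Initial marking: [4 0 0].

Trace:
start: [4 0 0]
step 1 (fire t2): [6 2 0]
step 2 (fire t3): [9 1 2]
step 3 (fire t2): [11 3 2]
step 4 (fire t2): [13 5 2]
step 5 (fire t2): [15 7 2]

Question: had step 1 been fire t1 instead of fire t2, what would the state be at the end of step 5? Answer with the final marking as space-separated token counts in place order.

10 6 0

(re-executing from step 1 with the substitution; state before step 1: [4 0 0])
step 1 (fire t1): [4 0 0]
step 2 (fire t3): [4 0 0]
step 3 (fire t2): [6 2 0]
step 4 (fire t2): [8 4 0]
step 5 (fire t2): [10 6 0]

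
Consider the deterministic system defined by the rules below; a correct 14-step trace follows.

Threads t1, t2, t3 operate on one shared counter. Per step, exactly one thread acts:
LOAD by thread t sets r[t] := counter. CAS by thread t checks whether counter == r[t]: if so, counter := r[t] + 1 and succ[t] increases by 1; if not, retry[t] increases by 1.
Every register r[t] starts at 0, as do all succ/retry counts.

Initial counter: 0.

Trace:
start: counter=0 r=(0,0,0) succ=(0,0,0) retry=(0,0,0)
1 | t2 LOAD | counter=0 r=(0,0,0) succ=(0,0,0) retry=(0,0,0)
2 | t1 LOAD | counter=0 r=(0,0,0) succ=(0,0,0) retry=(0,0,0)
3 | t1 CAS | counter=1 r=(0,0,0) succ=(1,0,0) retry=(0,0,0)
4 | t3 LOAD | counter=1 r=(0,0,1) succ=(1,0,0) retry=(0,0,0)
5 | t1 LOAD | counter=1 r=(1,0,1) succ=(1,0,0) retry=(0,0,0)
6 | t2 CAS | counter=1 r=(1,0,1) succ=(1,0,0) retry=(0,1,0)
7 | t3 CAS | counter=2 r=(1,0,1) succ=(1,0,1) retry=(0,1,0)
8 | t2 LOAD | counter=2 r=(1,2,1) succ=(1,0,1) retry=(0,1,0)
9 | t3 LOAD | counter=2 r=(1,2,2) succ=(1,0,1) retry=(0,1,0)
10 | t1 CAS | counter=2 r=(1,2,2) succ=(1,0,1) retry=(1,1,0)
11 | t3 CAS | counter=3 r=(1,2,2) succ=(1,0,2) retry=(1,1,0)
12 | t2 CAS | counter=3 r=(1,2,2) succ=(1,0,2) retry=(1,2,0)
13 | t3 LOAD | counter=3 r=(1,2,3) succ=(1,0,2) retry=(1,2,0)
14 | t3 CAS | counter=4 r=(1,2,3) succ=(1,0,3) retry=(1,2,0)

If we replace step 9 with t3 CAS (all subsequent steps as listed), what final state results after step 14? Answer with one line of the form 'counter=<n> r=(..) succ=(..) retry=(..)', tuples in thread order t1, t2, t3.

counter=4 r=(1,2,3) succ=(1,1,2) retry=(1,1,2)

(re-executing from step 9 with the substitution; state before step 9: counter=2 r=(1,2,1) succ=(1,0,1) retry=(0,1,0))
9 | t3 CAS | counter=2 r=(1,2,1) succ=(1,0,1) retry=(0,1,1)
10 | t1 CAS | counter=2 r=(1,2,1) succ=(1,0,1) retry=(1,1,1)
11 | t3 CAS | counter=2 r=(1,2,1) succ=(1,0,1) retry=(1,1,2)
12 | t2 CAS | counter=3 r=(1,2,1) succ=(1,1,1) retry=(1,1,2)
13 | t3 LOAD | counter=3 r=(1,2,3) succ=(1,1,1) retry=(1,1,2)
14 | t3 CAS | counter=4 r=(1,2,3) succ=(1,1,2) retry=(1,1,2)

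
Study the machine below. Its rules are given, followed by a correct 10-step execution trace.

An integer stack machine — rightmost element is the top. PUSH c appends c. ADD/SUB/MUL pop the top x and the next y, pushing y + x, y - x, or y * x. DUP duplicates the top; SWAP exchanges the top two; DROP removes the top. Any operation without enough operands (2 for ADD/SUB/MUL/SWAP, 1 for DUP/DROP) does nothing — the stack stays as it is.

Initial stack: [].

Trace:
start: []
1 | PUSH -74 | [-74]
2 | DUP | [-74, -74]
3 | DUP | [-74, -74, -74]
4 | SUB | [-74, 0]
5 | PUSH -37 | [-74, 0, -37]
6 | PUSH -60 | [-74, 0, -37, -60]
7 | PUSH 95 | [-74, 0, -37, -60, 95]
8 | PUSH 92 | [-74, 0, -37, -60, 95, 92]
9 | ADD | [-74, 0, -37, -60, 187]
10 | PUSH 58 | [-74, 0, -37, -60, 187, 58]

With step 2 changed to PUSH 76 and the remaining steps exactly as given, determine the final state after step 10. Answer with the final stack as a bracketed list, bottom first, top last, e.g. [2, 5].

[-74, 0, -37, -60, 187, 58]

(re-executing from step 2 with the substitution; state before step 2: [-74])
2 | PUSH 76 | [-74, 76]
3 | DUP | [-74, 76, 76]
4 | SUB | [-74, 0]
5 | PUSH -37 | [-74, 0, -37]
6 | PUSH -60 | [-74, 0, -37, -60]
7 | PUSH 95 | [-74, 0, -37, -60, 95]
8 | PUSH 92 | [-74, 0, -37, -60, 95, 92]
9 | ADD | [-74, 0, -37, -60, 187]
10 | PUSH 58 | [-74, 0, -37, -60, 187, 58]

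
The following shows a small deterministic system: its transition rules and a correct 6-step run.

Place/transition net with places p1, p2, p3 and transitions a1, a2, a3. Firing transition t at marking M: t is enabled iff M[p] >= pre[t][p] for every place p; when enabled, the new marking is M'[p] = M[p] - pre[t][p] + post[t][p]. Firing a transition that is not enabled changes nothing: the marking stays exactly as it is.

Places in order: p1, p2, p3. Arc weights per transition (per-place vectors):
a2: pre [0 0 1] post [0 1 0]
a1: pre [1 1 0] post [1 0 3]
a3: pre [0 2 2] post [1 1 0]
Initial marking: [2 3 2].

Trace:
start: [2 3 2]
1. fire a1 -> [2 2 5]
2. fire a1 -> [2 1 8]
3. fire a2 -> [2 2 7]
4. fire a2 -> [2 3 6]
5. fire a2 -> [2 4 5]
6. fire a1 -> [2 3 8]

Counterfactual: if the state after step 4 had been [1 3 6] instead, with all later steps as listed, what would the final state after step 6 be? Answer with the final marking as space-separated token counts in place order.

1 3 8

state after step 4 := [1 3 6]
5. fire a2 -> [1 4 5]
6. fire a1 -> [1 3 8]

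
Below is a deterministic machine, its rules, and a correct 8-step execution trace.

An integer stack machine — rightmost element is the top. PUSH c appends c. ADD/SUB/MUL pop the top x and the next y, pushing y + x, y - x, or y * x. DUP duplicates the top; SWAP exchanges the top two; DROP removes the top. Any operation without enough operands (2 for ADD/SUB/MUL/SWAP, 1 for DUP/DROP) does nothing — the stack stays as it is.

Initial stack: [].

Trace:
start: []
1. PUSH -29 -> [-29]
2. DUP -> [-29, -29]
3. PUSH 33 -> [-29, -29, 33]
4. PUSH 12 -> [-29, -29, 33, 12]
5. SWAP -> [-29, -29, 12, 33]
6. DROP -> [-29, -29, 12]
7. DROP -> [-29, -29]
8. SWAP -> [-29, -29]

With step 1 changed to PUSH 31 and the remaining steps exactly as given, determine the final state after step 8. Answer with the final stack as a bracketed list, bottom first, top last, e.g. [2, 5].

[31, 31]

(re-executing from step 1 with the substitution; state before step 1: [])
1. PUSH 31 -> [31]
2. DUP -> [31, 31]
3. PUSH 33 -> [31, 31, 33]
4. PUSH 12 -> [31, 31, 33, 12]
5. SWAP -> [31, 31, 12, 33]
6. DROP -> [31, 31, 12]
7. DROP -> [31, 31]
8. SWAP -> [31, 31]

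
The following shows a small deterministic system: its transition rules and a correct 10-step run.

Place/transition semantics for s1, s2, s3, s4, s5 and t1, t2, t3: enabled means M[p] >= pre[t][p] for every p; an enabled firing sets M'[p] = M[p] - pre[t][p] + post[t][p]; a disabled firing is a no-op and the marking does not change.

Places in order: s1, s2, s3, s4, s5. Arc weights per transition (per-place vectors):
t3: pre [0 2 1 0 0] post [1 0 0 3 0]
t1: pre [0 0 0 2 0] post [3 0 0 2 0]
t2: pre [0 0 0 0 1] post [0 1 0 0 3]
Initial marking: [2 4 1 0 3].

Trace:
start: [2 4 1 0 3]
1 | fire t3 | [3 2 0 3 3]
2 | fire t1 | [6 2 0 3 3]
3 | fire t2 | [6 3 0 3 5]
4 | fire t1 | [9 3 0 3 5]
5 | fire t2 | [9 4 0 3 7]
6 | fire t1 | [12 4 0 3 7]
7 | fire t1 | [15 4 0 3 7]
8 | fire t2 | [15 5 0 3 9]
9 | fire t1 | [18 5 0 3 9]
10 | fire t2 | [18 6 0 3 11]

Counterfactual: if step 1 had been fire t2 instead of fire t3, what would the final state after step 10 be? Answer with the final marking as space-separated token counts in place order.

2 9 1 0 13

(re-executing from step 1 with the substitution; state before step 1: [2 4 1 0 3])
1 | fire t2 | [2 5 1 0 5]
2 | fire t1 | [2 5 1 0 5]
3 | fire t2 | [2 6 1 0 7]
4 | fire t1 | [2 6 1 0 7]
5 | fire t2 | [2 7 1 0 9]
6 | fire t1 | [2 7 1 0 9]
7 | fire t1 | [2 7 1 0 9]
8 | fire t2 | [2 8 1 0 11]
9 | fire t1 | [2 8 1 0 11]
10 | fire t2 | [2 9 1 0 13]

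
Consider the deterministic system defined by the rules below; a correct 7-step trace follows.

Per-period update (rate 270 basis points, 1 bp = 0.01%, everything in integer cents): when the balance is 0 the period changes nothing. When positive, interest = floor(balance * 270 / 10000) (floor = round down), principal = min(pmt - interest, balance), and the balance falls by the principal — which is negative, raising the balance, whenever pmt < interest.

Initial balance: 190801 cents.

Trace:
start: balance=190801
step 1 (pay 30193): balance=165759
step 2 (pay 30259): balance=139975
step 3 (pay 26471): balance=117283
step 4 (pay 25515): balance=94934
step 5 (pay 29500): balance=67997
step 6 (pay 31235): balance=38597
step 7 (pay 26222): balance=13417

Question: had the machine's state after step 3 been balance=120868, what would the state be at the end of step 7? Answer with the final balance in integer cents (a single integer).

17405

state after step 3 := balance=120868
step 4 (pay 25515): balance=98616
step 5 (pay 29500): balance=71778
step 6 (pay 31235): balance=42481
step 7 (pay 26222): balance=17405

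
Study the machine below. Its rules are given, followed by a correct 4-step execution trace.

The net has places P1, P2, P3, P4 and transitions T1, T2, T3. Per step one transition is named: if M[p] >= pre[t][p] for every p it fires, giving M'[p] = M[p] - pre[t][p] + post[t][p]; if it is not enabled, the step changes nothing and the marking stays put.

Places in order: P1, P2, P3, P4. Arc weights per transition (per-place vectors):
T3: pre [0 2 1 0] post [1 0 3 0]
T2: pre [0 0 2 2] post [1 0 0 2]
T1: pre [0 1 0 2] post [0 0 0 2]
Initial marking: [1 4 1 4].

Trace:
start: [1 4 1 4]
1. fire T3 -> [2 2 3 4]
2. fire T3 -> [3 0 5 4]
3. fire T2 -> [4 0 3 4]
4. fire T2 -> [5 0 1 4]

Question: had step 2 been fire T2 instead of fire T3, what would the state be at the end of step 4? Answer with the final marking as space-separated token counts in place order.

3 2 1 4

(re-executing from step 2 with the substitution; state before step 2: [2 2 3 4])
2. fire T2 -> [3 2 1 4]
3. fire T2 -> [3 2 1 4]
4. fire T2 -> [3 2 1 4]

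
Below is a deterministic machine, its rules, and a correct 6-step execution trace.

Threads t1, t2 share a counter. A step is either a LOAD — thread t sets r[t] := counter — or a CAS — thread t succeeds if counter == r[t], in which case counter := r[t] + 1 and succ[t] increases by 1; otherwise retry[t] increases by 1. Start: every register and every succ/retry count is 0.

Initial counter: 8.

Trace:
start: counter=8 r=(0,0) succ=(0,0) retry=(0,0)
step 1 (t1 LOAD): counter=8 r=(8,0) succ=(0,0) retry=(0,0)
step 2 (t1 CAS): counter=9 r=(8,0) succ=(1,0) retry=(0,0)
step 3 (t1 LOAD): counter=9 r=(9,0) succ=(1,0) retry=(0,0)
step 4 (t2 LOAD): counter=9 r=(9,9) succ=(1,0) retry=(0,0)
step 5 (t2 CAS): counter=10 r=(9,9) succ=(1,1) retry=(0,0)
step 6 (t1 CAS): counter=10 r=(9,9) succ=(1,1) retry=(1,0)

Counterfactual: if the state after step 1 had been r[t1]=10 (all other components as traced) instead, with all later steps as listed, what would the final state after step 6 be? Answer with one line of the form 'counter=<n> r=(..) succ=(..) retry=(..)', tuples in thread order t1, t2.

state after step 1 := counter=8 r=(10,0) succ=(0,0) retry=(0,0)
step 2 (t1 CAS): counter=8 r=(10,0) succ=(0,0) retry=(1,0)
step 3 (t1 LOAD): counter=8 r=(8,0) succ=(0,0) retry=(1,0)
step 4 (t2 LOAD): counter=8 r=(8,8) succ=(0,0) retry=(1,0)
step 5 (t2 CAS): counter=9 r=(8,8) succ=(0,1) retry=(1,0)
step 6 (t1 CAS): counter=9 r=(8,8) succ=(0,1) retry=(2,0)

counter=9 r=(8,8) succ=(0,1) retry=(2,0)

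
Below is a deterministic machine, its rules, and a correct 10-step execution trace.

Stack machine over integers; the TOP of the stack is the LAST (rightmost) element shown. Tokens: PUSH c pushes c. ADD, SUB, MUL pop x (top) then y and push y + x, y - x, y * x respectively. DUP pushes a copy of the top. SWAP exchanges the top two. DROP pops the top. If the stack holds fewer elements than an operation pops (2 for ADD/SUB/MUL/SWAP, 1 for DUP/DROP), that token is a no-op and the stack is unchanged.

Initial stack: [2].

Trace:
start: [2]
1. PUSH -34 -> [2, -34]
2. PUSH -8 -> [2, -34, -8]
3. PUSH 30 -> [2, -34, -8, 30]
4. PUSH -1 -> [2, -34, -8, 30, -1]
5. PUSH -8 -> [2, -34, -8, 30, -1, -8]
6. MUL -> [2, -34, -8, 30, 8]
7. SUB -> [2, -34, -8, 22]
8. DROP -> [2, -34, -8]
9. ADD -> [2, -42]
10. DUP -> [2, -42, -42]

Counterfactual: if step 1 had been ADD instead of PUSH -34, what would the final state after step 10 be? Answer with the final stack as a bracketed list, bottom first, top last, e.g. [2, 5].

[-6, -6]

(re-executing from step 1 with the substitution; state before step 1: [2])
1. ADD -> [2]
2. PUSH -8 -> [2, -8]
3. PUSH 30 -> [2, -8, 30]
4. PUSH -1 -> [2, -8, 30, -1]
5. PUSH -8 -> [2, -8, 30, -1, -8]
6. MUL -> [2, -8, 30, 8]
7. SUB -> [2, -8, 22]
8. DROP -> [2, -8]
9. ADD -> [-6]
10. DUP -> [-6, -6]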